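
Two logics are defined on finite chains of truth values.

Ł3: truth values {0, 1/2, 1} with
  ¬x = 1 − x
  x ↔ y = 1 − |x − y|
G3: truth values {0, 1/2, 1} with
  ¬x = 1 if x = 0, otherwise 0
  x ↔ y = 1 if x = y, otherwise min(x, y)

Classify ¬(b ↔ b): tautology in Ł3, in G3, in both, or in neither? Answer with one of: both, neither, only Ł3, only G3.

neither

In Ł3: at b = 0 the value is 0 — not a tautology.
In G3: at b = 0 the value is 0 — not a tautology.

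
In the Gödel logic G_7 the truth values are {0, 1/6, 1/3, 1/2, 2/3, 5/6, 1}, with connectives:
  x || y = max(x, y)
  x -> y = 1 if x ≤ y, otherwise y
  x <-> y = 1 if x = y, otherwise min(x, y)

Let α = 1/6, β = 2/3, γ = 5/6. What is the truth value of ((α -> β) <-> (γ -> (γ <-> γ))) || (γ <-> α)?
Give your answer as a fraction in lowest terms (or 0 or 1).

1

α -> β = 1/6 -> 2/3 = 1
γ <-> γ = 5/6 <-> 5/6 = 1
γ -> (γ <-> γ) = 5/6 -> 1 = 1
(α -> β) <-> (γ -> (γ <-> γ)) = 1 <-> 1 = 1
γ <-> α = 5/6 <-> 1/6 = 1/6
((α -> β) <-> (γ -> (γ <-> γ))) || (γ <-> α) = 1 || 1/6 = 1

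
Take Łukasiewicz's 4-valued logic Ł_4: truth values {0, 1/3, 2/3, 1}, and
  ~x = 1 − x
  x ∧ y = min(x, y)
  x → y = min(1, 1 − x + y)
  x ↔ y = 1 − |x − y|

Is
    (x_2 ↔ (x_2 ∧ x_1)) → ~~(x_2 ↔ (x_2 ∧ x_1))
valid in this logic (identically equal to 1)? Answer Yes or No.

Yes

x_1 = 0, x_2 = 0 ↦ 1
x_1 = 0, x_2 = 1/3 ↦ 1
x_1 = 0, x_2 = 2/3 ↦ 1
x_1 = 0, x_2 = 1 ↦ 1
x_1 = 1/3, x_2 = 0 ↦ 1
x_1 = 1/3, x_2 = 1/3 ↦ 1
x_1 = 1/3, x_2 = 2/3 ↦ 1
x_1 = 1/3, x_2 = 1 ↦ 1
x_1 = 2/3, x_2 = 0 ↦ 1
x_1 = 2/3, x_2 = 1/3 ↦ 1
x_1 = 2/3, x_2 = 2/3 ↦ 1
x_1 = 2/3, x_2 = 1 ↦ 1
x_1 = 1, x_2 = 0 ↦ 1
x_1 = 1, x_2 = 1/3 ↦ 1
x_1 = 1, x_2 = 2/3 ↦ 1
x_1 = 1, x_2 = 1 ↦ 1
Every assignment gives a value ≥ 1.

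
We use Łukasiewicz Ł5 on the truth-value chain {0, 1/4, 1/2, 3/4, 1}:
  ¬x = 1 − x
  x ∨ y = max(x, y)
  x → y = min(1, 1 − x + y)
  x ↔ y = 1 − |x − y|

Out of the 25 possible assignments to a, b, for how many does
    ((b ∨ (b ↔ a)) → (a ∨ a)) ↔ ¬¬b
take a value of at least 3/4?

value 1: 9 assignments (counts)
value 3/4: 3 assignments (counts)
value 1/2: 6 assignments
value 1/4: 3 assignments
value 0: 4 assignments
So 12 of the 25 assignments meet the threshold.

12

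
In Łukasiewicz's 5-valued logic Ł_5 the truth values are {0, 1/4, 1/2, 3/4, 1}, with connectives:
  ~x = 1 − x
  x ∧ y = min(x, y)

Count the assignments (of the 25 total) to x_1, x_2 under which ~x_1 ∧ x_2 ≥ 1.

value 1: 1 assignment (counts)
value 3/4: 3 assignments
value 1/2: 5 assignments
value 1/4: 7 assignments
value 0: 9 assignments
So 1 of the 25 assignments meets the threshold.

1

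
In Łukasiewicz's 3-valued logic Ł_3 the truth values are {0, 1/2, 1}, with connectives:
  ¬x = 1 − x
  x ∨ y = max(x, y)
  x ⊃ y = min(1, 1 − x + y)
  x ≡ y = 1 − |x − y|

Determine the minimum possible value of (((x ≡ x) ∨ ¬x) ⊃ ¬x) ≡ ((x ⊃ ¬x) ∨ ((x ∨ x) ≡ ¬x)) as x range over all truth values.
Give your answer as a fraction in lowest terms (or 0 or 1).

1/2

Take x = 1/2:
x ≡ x = 1/2 ≡ 1/2 = 1
¬x = ¬1/2 = 1/2
(x ≡ x) ∨ ¬x = 1 ∨ 1/2 = 1
¬x = ¬1/2 = 1/2
((x ≡ x) ∨ ¬x) ⊃ ¬x = 1 ⊃ 1/2 = 1/2
¬x = ¬1/2 = 1/2
x ⊃ ¬x = 1/2 ⊃ 1/2 = 1
x ∨ x = 1/2 ∨ 1/2 = 1/2
¬x = ¬1/2 = 1/2
(x ∨ x) ≡ ¬x = 1/2 ≡ 1/2 = 1
(x ⊃ ¬x) ∨ ((x ∨ x) ≡ ¬x) = 1 ∨ 1 = 1
(((x ≡ x) ∨ ¬x) ⊃ ¬x) ≡ ((x ⊃ ¬x) ∨ ((x ∨ x) ≡ ¬x)) = 1/2 ≡ 1 = 1/2
No assignment yields a value below 1/2, so this is the minimum.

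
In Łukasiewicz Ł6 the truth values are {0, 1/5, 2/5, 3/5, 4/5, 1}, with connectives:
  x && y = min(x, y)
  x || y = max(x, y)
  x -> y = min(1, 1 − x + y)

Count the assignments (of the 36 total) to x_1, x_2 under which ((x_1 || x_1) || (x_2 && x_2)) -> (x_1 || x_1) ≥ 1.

value 1: 21 assignments (counts)
value 4/5: 5 assignments
value 3/5: 4 assignments
value 2/5: 3 assignments
value 1/5: 2 assignments
value 0: 1 assignment
So 21 of the 36 assignments meet the threshold.

21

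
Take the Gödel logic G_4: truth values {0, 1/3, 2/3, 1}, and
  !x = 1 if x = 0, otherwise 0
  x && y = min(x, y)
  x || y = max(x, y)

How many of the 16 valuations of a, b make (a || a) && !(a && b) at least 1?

a = 0, b = 0 ↦ 0  <
a = 0, b = 1/3 ↦ 0  <
a = 0, b = 2/3 ↦ 0  <
a = 0, b = 1 ↦ 0  <
a = 1/3, b = 0 ↦ 1/3  <
a = 1/3, b = 1/3 ↦ 0  <
a = 1/3, b = 2/3 ↦ 0  <
a = 1/3, b = 1 ↦ 0  <
a = 2/3, b = 0 ↦ 2/3  <
a = 2/3, b = 1/3 ↦ 0  <
a = 2/3, b = 2/3 ↦ 0  <
a = 2/3, b = 1 ↦ 0  <
a = 1, b = 0 ↦ 1  ≥
a = 1, b = 1/3 ↦ 0  <
a = 1, b = 2/3 ↦ 0  <
a = 1, b = 1 ↦ 0  <
So 1 of the 16 assignments meets the threshold.

1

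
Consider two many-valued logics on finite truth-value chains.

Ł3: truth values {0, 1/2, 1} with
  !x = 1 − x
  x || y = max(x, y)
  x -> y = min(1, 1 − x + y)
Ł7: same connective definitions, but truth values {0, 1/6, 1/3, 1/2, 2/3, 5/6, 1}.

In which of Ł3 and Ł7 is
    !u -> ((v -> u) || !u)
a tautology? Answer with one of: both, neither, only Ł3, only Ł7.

In Ł3: every assignment gives 1 — tautology.
In Ł7: every assignment gives 1 — tautology.

both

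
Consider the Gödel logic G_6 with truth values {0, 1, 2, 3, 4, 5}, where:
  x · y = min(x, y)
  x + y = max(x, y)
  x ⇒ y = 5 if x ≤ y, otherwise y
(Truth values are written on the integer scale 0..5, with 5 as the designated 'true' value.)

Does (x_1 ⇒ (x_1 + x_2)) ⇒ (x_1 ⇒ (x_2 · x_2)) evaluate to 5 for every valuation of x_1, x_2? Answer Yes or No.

Counterexample: take x_1 = 1, x_2 = 0.
x_1 + x_2 = 1 + 0 = 1
x_1 ⇒ (x_1 + x_2) = 1 ⇒ 1 = 5
x_2 · x_2 = 0 · 0 = 0
x_1 ⇒ (x_2 · x_2) = 1 ⇒ 0 = 0
(x_1 ⇒ (x_1 + x_2)) ⇒ (x_1 ⇒ (x_2 · x_2)) = 5 ⇒ 0 = 0
This gives 0 ≠ 5.

No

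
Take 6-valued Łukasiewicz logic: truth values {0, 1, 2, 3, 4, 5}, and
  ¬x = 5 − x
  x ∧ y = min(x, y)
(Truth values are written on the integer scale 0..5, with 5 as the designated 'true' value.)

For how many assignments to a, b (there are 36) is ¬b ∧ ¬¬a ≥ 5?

1

value 5: 1 assignment (counts)
value 4: 3 assignments
value 3: 5 assignments
value 2: 7 assignments
value 1: 9 assignments
value 0: 11 assignments
So 1 of the 36 assignments meets the threshold.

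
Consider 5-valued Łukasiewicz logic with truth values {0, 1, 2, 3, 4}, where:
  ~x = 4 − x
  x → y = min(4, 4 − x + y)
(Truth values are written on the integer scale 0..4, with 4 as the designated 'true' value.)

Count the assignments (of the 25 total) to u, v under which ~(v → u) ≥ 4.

1

value 4: 1 assignment (counts)
value 3: 2 assignments
value 2: 3 assignments
value 1: 4 assignments
value 0: 15 assignments
So 1 of the 25 assignments meets the threshold.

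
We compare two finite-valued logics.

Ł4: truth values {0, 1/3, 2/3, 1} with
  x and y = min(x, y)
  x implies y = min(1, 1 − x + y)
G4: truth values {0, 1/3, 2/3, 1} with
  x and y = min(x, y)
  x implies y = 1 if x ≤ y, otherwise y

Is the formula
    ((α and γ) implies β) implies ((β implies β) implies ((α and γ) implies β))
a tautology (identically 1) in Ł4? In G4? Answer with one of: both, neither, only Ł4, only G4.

both

In Ł4: every assignment gives 1 — tautology.
In G4: every assignment gives 1 — tautology.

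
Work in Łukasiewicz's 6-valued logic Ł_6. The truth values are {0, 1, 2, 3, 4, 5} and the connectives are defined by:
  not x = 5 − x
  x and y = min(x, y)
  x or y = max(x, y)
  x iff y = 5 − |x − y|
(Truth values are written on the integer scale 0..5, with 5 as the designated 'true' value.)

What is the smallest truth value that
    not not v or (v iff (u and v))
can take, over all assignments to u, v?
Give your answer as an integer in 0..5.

Take u = 0, v = 2:
not v = not 2 = 3
not not v = not 3 = 2
u and v = 0 and 2 = 0
v iff (u and v) = 2 iff 0 = 3
not not v or (v iff (u and v)) = 2 or 3 = 3
No assignment yields a value below 3, so this is the minimum.

3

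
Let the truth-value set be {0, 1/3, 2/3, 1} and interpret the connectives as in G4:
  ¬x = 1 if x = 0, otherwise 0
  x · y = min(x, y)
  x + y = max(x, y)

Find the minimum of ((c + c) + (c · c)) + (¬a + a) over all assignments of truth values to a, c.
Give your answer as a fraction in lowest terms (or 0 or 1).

Take a = 1/3, c = 0:
c + c = 0 + 0 = 0
c · c = 0 · 0 = 0
(c + c) + (c · c) = 0 + 0 = 0
¬a = ¬1/3 = 0
¬a + a = 0 + 1/3 = 1/3
((c + c) + (c · c)) + (¬a + a) = 0 + 1/3 = 1/3
No assignment yields a value below 1/3, so this is the minimum.

1/3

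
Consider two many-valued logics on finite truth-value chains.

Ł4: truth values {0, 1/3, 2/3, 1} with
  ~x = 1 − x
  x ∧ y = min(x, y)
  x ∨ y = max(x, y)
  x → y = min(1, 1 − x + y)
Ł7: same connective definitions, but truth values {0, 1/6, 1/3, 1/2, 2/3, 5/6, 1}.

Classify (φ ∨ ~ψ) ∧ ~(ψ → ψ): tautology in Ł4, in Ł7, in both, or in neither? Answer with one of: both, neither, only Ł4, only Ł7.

neither

In Ł4: at φ = 0, ψ = 0 the value is 0 — not a tautology.
In Ł7: at φ = 0, ψ = 0 the value is 0 — not a tautology.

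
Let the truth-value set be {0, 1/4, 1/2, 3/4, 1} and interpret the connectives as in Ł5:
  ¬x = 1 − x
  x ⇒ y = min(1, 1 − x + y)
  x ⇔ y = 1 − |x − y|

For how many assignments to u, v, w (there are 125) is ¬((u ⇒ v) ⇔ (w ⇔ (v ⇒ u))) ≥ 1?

value 1: 7 assignments (counts)
value 3/4: 19 assignments
value 1/2: 31 assignments
value 1/4: 43 assignments
value 0: 25 assignments
So 7 of the 125 assignments meet the threshold.

7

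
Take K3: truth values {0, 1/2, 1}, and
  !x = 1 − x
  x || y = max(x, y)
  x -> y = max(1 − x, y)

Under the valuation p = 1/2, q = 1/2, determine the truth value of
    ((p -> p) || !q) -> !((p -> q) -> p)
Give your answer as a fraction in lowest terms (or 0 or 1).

1/2

p -> p = 1/2 -> 1/2 = 1/2
!q = !1/2 = 1/2
(p -> p) || !q = 1/2 || 1/2 = 1/2
p -> q = 1/2 -> 1/2 = 1/2
(p -> q) -> p = 1/2 -> 1/2 = 1/2
!((p -> q) -> p) = !1/2 = 1/2
((p -> p) || !q) -> !((p -> q) -> p) = 1/2 -> 1/2 = 1/2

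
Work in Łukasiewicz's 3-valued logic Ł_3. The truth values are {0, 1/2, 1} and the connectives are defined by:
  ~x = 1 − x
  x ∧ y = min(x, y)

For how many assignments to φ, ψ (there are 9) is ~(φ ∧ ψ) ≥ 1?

5

φ = 0, ψ = 0 ↦ 1  ≥
φ = 0, ψ = 1/2 ↦ 1  ≥
φ = 0, ψ = 1 ↦ 1  ≥
φ = 1/2, ψ = 0 ↦ 1  ≥
φ = 1/2, ψ = 1/2 ↦ 1/2  <
φ = 1/2, ψ = 1 ↦ 1/2  <
φ = 1, ψ = 0 ↦ 1  ≥
φ = 1, ψ = 1/2 ↦ 1/2  <
φ = 1, ψ = 1 ↦ 0  <
So 5 of the 9 assignments meet the threshold.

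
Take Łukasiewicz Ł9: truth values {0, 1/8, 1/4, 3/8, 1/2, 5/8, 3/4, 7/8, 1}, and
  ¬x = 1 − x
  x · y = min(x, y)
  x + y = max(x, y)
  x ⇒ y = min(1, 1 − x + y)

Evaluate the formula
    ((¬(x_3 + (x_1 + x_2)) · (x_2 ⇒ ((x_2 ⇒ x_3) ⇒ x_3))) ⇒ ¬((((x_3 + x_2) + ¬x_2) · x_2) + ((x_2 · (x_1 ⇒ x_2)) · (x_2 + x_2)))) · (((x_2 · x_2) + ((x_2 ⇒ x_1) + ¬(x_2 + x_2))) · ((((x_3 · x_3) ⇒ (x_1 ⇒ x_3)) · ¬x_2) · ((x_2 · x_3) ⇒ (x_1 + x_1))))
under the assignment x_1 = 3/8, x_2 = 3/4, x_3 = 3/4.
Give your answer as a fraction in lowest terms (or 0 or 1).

1/4

x_1 + x_2 = 3/8 + 3/4 = 3/4
x_3 + (x_1 + x_2) = 3/4 + 3/4 = 3/4
¬(x_3 + (x_1 + x_2)) = ¬3/4 = 1/4
x_2 ⇒ x_3 = 3/4 ⇒ 3/4 = 1
(x_2 ⇒ x_3) ⇒ x_3 = 1 ⇒ 3/4 = 3/4
x_2 ⇒ ((x_2 ⇒ x_3) ⇒ x_3) = 3/4 ⇒ 3/4 = 1
¬(x_3 + (x_1 + x_2)) · (x_2 ⇒ ((x_2 ⇒ x_3) ⇒ x_3)) = 1/4 · 1 = 1/4
x_3 + x_2 = 3/4 + 3/4 = 3/4
¬x_2 = ¬3/4 = 1/4
(x_3 + x_2) + ¬x_2 = 3/4 + 1/4 = 3/4
((x_3 + x_2) + ¬x_2) · x_2 = 3/4 · 3/4 = 3/4
x_1 ⇒ x_2 = 3/8 ⇒ 3/4 = 1
x_2 · (x_1 ⇒ x_2) = 3/4 · 1 = 3/4
x_2 + x_2 = 3/4 + 3/4 = 3/4
(x_2 · (x_1 ⇒ x_2)) · (x_2 + x_2) = 3/4 · 3/4 = 3/4
(((x_3 + x_2) + ¬x_2) · x_2) + ((x_2 · (x_1 ⇒ x_2)) · (x_2 + x_2)) = 3/4 + 3/4 = 3/4
¬((((x_3 + x_2) + ¬x_2) · x_2) + ((x_2 · (x_1 ⇒ x_2)) · (x_2 + x_2))) = ¬3/4 = 1/4
(¬(x_3 + (x_1 + x_2)) · (x_2 ⇒ ((x_2 ⇒ x_3) ⇒ x_3))) ⇒ ¬((((x_3 + x_2) + ¬x_2) · x_2) + ((x_2 · (x_1 ⇒ x_2)) · (x_2 + x_2))) = 1/4 ⇒ 1/4 = 1
x_2 · x_2 = 3/4 · 3/4 = 3/4
x_2 ⇒ x_1 = 3/4 ⇒ 3/8 = 5/8
x_2 + x_2 = 3/4 + 3/4 = 3/4
¬(x_2 + x_2) = ¬3/4 = 1/4
(x_2 ⇒ x_1) + ¬(x_2 + x_2) = 5/8 + 1/4 = 5/8
(x_2 · x_2) + ((x_2 ⇒ x_1) + ¬(x_2 + x_2)) = 3/4 + 5/8 = 3/4
x_3 · x_3 = 3/4 · 3/4 = 3/4
x_1 ⇒ x_3 = 3/8 ⇒ 3/4 = 1
(x_3 · x_3) ⇒ (x_1 ⇒ x_3) = 3/4 ⇒ 1 = 1
¬x_2 = ¬3/4 = 1/4
((x_3 · x_3) ⇒ (x_1 ⇒ x_3)) · ¬x_2 = 1 · 1/4 = 1/4
x_2 · x_3 = 3/4 · 3/4 = 3/4
x_1 + x_1 = 3/8 + 3/8 = 3/8
(x_2 · x_3) ⇒ (x_1 + x_1) = 3/4 ⇒ 3/8 = 5/8
(((x_3 · x_3) ⇒ (x_1 ⇒ x_3)) · ¬x_2) · ((x_2 · x_3) ⇒ (x_1 + x_1)) = 1/4 · 5/8 = 1/4
((x_2 · x_2) + ((x_2 ⇒ x_1) + ¬(x_2 + x_2))) · ((((x_3 · x_3) ⇒ (x_1 ⇒ x_3)) · ¬x_2) · ((x_2 · x_3) ⇒ (x_1 + x_1))) = 3/4 · 1/4 = 1/4
((¬(x_3 + (x_1 + x_2)) · (x_2 ⇒ ((x_2 ⇒ x_3) ⇒ x_3))) ⇒ ¬((((x_3 + x_2) + ¬x_2) · x_2) + ((x_2 · (x_1 ⇒ x_2)) · (x_2 + x_2)))) · (((x_2 · x_2) + ((x_2 ⇒ x_1) + ¬(x_2 + x_2))) · ((((x_3 · x_3) ⇒ (x_1 ⇒ x_3)) · ¬x_2) · ((x_2 · x_3) ⇒ (x_1 + x_1)))) = 1 · 1/4 = 1/4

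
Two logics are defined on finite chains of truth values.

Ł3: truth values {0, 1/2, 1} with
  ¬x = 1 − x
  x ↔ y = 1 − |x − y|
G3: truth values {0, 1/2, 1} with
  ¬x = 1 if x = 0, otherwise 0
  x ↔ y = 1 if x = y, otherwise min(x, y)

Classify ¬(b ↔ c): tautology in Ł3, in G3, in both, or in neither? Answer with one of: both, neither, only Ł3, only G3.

neither

In Ł3: at b = 0, c = 0 the value is 0 — not a tautology.
In G3: at b = 0, c = 0 the value is 0 — not a tautology.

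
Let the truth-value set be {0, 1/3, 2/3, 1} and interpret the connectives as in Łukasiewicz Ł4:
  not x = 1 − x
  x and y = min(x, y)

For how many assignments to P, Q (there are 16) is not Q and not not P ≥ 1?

P = 0, Q = 0 ↦ 0  <
P = 0, Q = 1/3 ↦ 0  <
P = 0, Q = 2/3 ↦ 0  <
P = 0, Q = 1 ↦ 0  <
P = 1/3, Q = 0 ↦ 1/3  <
P = 1/3, Q = 1/3 ↦ 1/3  <
P = 1/3, Q = 2/3 ↦ 1/3  <
P = 1/3, Q = 1 ↦ 0  <
P = 2/3, Q = 0 ↦ 2/3  <
P = 2/3, Q = 1/3 ↦ 2/3  <
P = 2/3, Q = 2/3 ↦ 1/3  <
P = 2/3, Q = 1 ↦ 0  <
P = 1, Q = 0 ↦ 1  ≥
P = 1, Q = 1/3 ↦ 2/3  <
P = 1, Q = 2/3 ↦ 1/3  <
P = 1, Q = 1 ↦ 0  <
So 1 of the 16 assignments meets the threshold.

1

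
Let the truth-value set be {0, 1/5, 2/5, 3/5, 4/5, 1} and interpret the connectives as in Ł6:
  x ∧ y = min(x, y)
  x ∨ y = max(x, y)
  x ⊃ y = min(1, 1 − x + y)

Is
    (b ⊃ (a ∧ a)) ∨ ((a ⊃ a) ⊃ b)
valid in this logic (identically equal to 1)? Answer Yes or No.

Counterexample: take a = 0, b = 1/5.
a ∧ a = 0 ∧ 0 = 0
b ⊃ (a ∧ a) = 1/5 ⊃ 0 = 4/5
a ⊃ a = 0 ⊃ 0 = 1
(a ⊃ a) ⊃ b = 1 ⊃ 1/5 = 1/5
(b ⊃ (a ∧ a)) ∨ ((a ⊃ a) ⊃ b) = 4/5 ∨ 1/5 = 4/5
This gives 4/5 ≠ 1.

No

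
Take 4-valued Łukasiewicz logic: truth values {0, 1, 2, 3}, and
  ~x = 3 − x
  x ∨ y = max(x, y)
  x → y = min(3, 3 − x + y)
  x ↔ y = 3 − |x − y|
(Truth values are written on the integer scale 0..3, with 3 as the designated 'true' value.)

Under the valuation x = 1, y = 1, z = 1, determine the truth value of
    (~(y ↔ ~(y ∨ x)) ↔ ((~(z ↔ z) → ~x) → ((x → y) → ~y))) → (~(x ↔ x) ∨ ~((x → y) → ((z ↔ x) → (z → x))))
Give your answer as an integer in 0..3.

y ∨ x = 1 ∨ 1 = 1
~(y ∨ x) = ~1 = 2
y ↔ ~(y ∨ x) = 1 ↔ 2 = 2
~(y ↔ ~(y ∨ x)) = ~2 = 1
z ↔ z = 1 ↔ 1 = 3
~(z ↔ z) = ~3 = 0
~x = ~1 = 2
~(z ↔ z) → ~x = 0 → 2 = 3
x → y = 1 → 1 = 3
~y = ~1 = 2
(x → y) → ~y = 3 → 2 = 2
(~(z ↔ z) → ~x) → ((x → y) → ~y) = 3 → 2 = 2
~(y ↔ ~(y ∨ x)) ↔ ((~(z ↔ z) → ~x) → ((x → y) → ~y)) = 1 ↔ 2 = 2
x ↔ x = 1 ↔ 1 = 3
~(x ↔ x) = ~3 = 0
x → y = 1 → 1 = 3
z ↔ x = 1 ↔ 1 = 3
z → x = 1 → 1 = 3
(z ↔ x) → (z → x) = 3 → 3 = 3
(x → y) → ((z ↔ x) → (z → x)) = 3 → 3 = 3
~((x → y) → ((z ↔ x) → (z → x))) = ~3 = 0
~(x ↔ x) ∨ ~((x → y) → ((z ↔ x) → (z → x))) = 0 ∨ 0 = 0
(~(y ↔ ~(y ∨ x)) ↔ ((~(z ↔ z) → ~x) → ((x → y) → ~y))) → (~(x ↔ x) ∨ ~((x → y) → ((z ↔ x) → (z → x)))) = 2 → 0 = 1

1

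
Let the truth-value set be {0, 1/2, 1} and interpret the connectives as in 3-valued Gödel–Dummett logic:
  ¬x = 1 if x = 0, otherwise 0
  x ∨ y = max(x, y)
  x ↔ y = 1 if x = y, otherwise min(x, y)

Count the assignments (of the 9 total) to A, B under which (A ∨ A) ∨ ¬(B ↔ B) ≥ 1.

3

A = 0, B = 0 ↦ 0  <
A = 0, B = 1/2 ↦ 0  <
A = 0, B = 1 ↦ 0  <
A = 1/2, B = 0 ↦ 1/2  <
A = 1/2, B = 1/2 ↦ 1/2  <
A = 1/2, B = 1 ↦ 1/2  <
A = 1, B = 0 ↦ 1  ≥
A = 1, B = 1/2 ↦ 1  ≥
A = 1, B = 1 ↦ 1  ≥
So 3 of the 9 assignments meet the threshold.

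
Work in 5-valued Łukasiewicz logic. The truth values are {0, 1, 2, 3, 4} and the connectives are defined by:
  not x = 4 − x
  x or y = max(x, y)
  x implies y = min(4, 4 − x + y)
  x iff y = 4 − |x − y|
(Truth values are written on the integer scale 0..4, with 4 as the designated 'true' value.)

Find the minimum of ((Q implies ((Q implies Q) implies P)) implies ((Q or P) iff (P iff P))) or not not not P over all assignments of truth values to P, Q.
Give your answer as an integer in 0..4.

Take P = 2, Q = 0:
Q implies Q = 0 implies 0 = 4
(Q implies Q) implies P = 4 implies 2 = 2
Q implies ((Q implies Q) implies P) = 0 implies 2 = 4
Q or P = 0 or 2 = 2
P iff P = 2 iff 2 = 4
(Q or P) iff (P iff P) = 2 iff 4 = 2
(Q implies ((Q implies Q) implies P)) implies ((Q or P) iff (P iff P)) = 4 implies 2 = 2
not P = not 2 = 2
not not P = not 2 = 2
not not not P = not 2 = 2
((Q implies ((Q implies Q) implies P)) implies ((Q or P) iff (P iff P))) or not not not P = 2 or 2 = 2
No assignment yields a value below 2, so this is the minimum.

2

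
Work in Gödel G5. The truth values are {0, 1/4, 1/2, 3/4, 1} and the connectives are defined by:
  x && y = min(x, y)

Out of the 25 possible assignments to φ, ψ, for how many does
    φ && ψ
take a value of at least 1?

1

value 1: 1 assignment (counts)
value 3/4: 3 assignments
value 1/2: 5 assignments
value 1/4: 7 assignments
value 0: 9 assignments
So 1 of the 25 assignments meets the threshold.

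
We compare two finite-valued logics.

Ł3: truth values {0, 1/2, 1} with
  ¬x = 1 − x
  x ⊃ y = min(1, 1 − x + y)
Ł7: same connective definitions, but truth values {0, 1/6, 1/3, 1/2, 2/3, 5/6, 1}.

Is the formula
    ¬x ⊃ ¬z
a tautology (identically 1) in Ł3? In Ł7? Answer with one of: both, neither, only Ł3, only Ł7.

neither

In Ł3: at x = 0, z = 1/2 the value is 1/2 — not a tautology.
In Ł7: at x = 0, z = 1/6 the value is 5/6 — not a tautology.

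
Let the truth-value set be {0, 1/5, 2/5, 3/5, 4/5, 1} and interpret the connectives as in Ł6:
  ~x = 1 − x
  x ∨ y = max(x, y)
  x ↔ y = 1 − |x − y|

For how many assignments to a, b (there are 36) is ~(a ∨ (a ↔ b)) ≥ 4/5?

3

value 1: 1 assignment (counts)
value 4/5: 2 assignments (counts)
value 3/5: 3 assignments
value 2/5: 7 assignments
value 1/5: 12 assignments
value 0: 11 assignments
So 3 of the 36 assignments meet the threshold.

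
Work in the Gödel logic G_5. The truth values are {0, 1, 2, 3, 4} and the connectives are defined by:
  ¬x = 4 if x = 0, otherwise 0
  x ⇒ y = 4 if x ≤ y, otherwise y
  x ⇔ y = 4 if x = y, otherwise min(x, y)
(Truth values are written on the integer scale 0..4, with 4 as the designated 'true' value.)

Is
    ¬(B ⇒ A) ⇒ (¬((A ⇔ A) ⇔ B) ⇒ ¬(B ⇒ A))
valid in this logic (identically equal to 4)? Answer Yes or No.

Yes

At A = 4, B = 3, for instance:
B ⇒ A = 3 ⇒ 4 = 4
¬(B ⇒ A) = ¬4 = 0
A ⇔ A = 4 ⇔ 4 = 4
(A ⇔ A) ⇔ B = 4 ⇔ 3 = 3
¬((A ⇔ A) ⇔ B) = ¬3 = 0
¬((A ⇔ A) ⇔ B) ⇒ ¬(B ⇒ A) = 0 ⇒ 0 = 4
¬(B ⇒ A) ⇒ (¬((A ⇔ A) ⇔ B) ⇒ ¬(B ⇒ A)) = 0 ⇒ 4 = 4
and checking the remaining 24 assignments likewise gives ≥ 4 in every case.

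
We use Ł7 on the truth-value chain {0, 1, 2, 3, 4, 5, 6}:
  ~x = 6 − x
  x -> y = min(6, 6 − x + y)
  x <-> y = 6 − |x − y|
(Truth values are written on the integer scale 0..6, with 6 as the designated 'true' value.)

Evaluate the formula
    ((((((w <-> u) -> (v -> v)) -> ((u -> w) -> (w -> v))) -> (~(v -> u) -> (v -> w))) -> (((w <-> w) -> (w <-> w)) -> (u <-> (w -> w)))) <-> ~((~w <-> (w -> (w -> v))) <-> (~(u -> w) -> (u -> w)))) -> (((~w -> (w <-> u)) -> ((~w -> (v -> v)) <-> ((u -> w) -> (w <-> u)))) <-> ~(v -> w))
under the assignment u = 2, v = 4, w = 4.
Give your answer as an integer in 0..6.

w <-> u = 4 <-> 2 = 4
v -> v = 4 -> 4 = 6
(w <-> u) -> (v -> v) = 4 -> 6 = 6
u -> w = 2 -> 4 = 6
w -> v = 4 -> 4 = 6
(u -> w) -> (w -> v) = 6 -> 6 = 6
((w <-> u) -> (v -> v)) -> ((u -> w) -> (w -> v)) = 6 -> 6 = 6
v -> u = 4 -> 2 = 4
~(v -> u) = ~4 = 2
v -> w = 4 -> 4 = 6
~(v -> u) -> (v -> w) = 2 -> 6 = 6
(((w <-> u) -> (v -> v)) -> ((u -> w) -> (w -> v))) -> (~(v -> u) -> (v -> w)) = 6 -> 6 = 6
w <-> w = 4 <-> 4 = 6
w <-> w = 4 <-> 4 = 6
(w <-> w) -> (w <-> w) = 6 -> 6 = 6
w -> w = 4 -> 4 = 6
u <-> (w -> w) = 2 <-> 6 = 2
((w <-> w) -> (w <-> w)) -> (u <-> (w -> w)) = 6 -> 2 = 2
((((w <-> u) -> (v -> v)) -> ((u -> w) -> (w -> v))) -> (~(v -> u) -> (v -> w))) -> (((w <-> w) -> (w <-> w)) -> (u <-> (w -> w))) = 6 -> 2 = 2
~w = ~4 = 2
w -> v = 4 -> 4 = 6
w -> (w -> v) = 4 -> 6 = 6
~w <-> (w -> (w -> v)) = 2 <-> 6 = 2
u -> w = 2 -> 4 = 6
~(u -> w) = ~6 = 0
u -> w = 2 -> 4 = 6
~(u -> w) -> (u -> w) = 0 -> 6 = 6
(~w <-> (w -> (w -> v))) <-> (~(u -> w) -> (u -> w)) = 2 <-> 6 = 2
~((~w <-> (w -> (w -> v))) <-> (~(u -> w) -> (u -> w))) = ~2 = 4
(((((w <-> u) -> (v -> v)) -> ((u -> w) -> (w -> v))) -> (~(v -> u) -> (v -> w))) -> (((w <-> w) -> (w <-> w)) -> (u <-> (w -> w)))) <-> ~((~w <-> (w -> (w -> v))) <-> (~(u -> w) -> (u -> w))) = 2 <-> 4 = 4
~w = ~4 = 2
w <-> u = 4 <-> 2 = 4
~w -> (w <-> u) = 2 -> 4 = 6
~w = ~4 = 2
v -> v = 4 -> 4 = 6
~w -> (v -> v) = 2 -> 6 = 6
u -> w = 2 -> 4 = 6
w <-> u = 4 <-> 2 = 4
(u -> w) -> (w <-> u) = 6 -> 4 = 4
(~w -> (v -> v)) <-> ((u -> w) -> (w <-> u)) = 6 <-> 4 = 4
(~w -> (w <-> u)) -> ((~w -> (v -> v)) <-> ((u -> w) -> (w <-> u))) = 6 -> 4 = 4
v -> w = 4 -> 4 = 6
~(v -> w) = ~6 = 0
((~w -> (w <-> u)) -> ((~w -> (v -> v)) <-> ((u -> w) -> (w <-> u)))) <-> ~(v -> w) = 4 <-> 0 = 2
((((((w <-> u) -> (v -> v)) -> ((u -> w) -> (w -> v))) -> (~(v -> u) -> (v -> w))) -> (((w <-> w) -> (w <-> w)) -> (u <-> (w -> w)))) <-> ~((~w <-> (w -> (w -> v))) <-> (~(u -> w) -> (u -> w)))) -> (((~w -> (w <-> u)) -> ((~w -> (v -> v)) <-> ((u -> w) -> (w <-> u)))) <-> ~(v -> w)) = 4 -> 2 = 4

4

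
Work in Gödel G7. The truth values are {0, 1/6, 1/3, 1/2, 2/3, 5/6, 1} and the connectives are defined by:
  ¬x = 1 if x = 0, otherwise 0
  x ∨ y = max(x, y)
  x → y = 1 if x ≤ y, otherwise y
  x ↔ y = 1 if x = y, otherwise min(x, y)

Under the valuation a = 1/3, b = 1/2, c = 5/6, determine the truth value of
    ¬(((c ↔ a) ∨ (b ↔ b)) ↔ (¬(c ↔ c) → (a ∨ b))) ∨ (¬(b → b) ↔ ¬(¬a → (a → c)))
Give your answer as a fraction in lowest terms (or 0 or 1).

c ↔ a = 5/6 ↔ 1/3 = 1/3
b ↔ b = 1/2 ↔ 1/2 = 1
(c ↔ a) ∨ (b ↔ b) = 1/3 ∨ 1 = 1
c ↔ c = 5/6 ↔ 5/6 = 1
¬(c ↔ c) = ¬1 = 0
a ∨ b = 1/3 ∨ 1/2 = 1/2
¬(c ↔ c) → (a ∨ b) = 0 → 1/2 = 1
((c ↔ a) ∨ (b ↔ b)) ↔ (¬(c ↔ c) → (a ∨ b)) = 1 ↔ 1 = 1
¬(((c ↔ a) ∨ (b ↔ b)) ↔ (¬(c ↔ c) → (a ∨ b))) = ¬1 = 0
b → b = 1/2 → 1/2 = 1
¬(b → b) = ¬1 = 0
¬a = ¬1/3 = 0
a → c = 1/3 → 5/6 = 1
¬a → (a → c) = 0 → 1 = 1
¬(¬a → (a → c)) = ¬1 = 0
¬(b → b) ↔ ¬(¬a → (a → c)) = 0 ↔ 0 = 1
¬(((c ↔ a) ∨ (b ↔ b)) ↔ (¬(c ↔ c) → (a ∨ b))) ∨ (¬(b → b) ↔ ¬(¬a → (a → c))) = 0 ∨ 1 = 1

1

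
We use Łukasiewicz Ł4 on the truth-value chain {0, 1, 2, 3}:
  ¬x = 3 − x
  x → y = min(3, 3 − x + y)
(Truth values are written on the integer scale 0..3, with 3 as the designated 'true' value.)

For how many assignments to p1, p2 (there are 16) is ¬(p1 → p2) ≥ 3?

p1 = 0, p2 = 0 ↦ 0  <
p1 = 0, p2 = 1 ↦ 0  <
p1 = 0, p2 = 2 ↦ 0  <
p1 = 0, p2 = 3 ↦ 0  <
p1 = 1, p2 = 0 ↦ 1  <
p1 = 1, p2 = 1 ↦ 0  <
p1 = 1, p2 = 2 ↦ 0  <
p1 = 1, p2 = 3 ↦ 0  <
p1 = 2, p2 = 0 ↦ 2  <
p1 = 2, p2 = 1 ↦ 1  <
p1 = 2, p2 = 2 ↦ 0  <
p1 = 2, p2 = 3 ↦ 0  <
p1 = 3, p2 = 0 ↦ 3  ≥
p1 = 3, p2 = 1 ↦ 2  <
p1 = 3, p2 = 2 ↦ 1  <
p1 = 3, p2 = 3 ↦ 0  <
So 1 of the 16 assignments meets the threshold.

1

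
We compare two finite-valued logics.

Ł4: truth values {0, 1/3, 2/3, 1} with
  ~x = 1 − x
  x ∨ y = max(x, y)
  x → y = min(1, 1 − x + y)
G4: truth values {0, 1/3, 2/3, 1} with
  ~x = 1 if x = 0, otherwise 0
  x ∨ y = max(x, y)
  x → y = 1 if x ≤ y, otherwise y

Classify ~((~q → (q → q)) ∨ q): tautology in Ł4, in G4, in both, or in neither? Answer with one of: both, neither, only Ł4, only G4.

In Ł4: at q = 0 the value is 0 — not a tautology.
In G4: at q = 0 the value is 0 — not a tautology.

neither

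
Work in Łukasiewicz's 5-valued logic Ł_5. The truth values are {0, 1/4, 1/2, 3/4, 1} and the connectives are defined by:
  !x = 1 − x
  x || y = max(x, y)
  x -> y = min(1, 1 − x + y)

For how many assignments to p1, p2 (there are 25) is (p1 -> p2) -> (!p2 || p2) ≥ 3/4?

value 1: 15 assignments (counts)
value 3/4: 7 assignments (counts)
value 1/2: 3 assignments
So 22 of the 25 assignments meet the threshold.

22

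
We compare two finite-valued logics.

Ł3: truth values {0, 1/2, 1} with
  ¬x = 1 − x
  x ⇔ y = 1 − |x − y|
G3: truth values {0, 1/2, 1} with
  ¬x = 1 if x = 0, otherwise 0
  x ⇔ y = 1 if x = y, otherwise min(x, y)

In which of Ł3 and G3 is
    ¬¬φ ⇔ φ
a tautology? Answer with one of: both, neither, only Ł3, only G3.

In Ł3: every assignment gives 1 — tautology.
In G3: at φ = 1/2 the value is 1/2 — not a tautology.

only Ł3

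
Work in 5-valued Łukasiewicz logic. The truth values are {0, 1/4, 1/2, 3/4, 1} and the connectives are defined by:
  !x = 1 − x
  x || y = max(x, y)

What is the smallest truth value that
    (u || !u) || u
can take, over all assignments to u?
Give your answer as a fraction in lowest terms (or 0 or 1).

Take u = 1/2:
!u = !1/2 = 1/2
u || !u = 1/2 || 1/2 = 1/2
(u || !u) || u = 1/2 || 1/2 = 1/2
No assignment yields a value below 1/2, so this is the minimum.

1/2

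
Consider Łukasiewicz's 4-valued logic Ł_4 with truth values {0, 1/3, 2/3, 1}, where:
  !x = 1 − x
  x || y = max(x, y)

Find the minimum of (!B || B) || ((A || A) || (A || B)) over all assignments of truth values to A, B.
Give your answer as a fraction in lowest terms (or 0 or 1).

2/3

Take A = 0, B = 1/3:
!B = !1/3 = 2/3
!B || B = 2/3 || 1/3 = 2/3
A || A = 0 || 0 = 0
A || B = 0 || 1/3 = 1/3
(A || A) || (A || B) = 0 || 1/3 = 1/3
(!B || B) || ((A || A) || (A || B)) = 2/3 || 1/3 = 2/3
No assignment yields a value below 2/3, so this is the minimum.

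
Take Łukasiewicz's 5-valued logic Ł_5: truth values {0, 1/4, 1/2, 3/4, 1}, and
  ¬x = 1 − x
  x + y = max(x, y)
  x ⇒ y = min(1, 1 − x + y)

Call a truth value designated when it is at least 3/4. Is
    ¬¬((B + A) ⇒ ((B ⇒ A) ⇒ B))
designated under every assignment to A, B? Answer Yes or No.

No

Counterexample: take A = 1/2, B = 0.
B + A = 0 + 1/2 = 1/2
B ⇒ A = 0 ⇒ 1/2 = 1
(B ⇒ A) ⇒ B = 1 ⇒ 0 = 0
(B + A) ⇒ ((B ⇒ A) ⇒ B) = 1/2 ⇒ 0 = 1/2
¬((B + A) ⇒ ((B ⇒ A) ⇒ B)) = ¬1/2 = 1/2
¬¬((B + A) ⇒ ((B ⇒ A) ⇒ B)) = ¬1/2 = 1/2
This gives 1/2, which is below 3/4.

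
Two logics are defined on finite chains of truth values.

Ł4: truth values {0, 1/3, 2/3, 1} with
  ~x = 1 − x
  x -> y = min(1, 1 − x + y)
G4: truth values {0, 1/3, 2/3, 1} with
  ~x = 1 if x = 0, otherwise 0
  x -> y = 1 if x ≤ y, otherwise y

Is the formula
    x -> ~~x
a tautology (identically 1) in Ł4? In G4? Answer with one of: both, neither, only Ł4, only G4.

In Ł4: every assignment gives 1 — tautology.
In G4: every assignment gives 1 — tautology.

both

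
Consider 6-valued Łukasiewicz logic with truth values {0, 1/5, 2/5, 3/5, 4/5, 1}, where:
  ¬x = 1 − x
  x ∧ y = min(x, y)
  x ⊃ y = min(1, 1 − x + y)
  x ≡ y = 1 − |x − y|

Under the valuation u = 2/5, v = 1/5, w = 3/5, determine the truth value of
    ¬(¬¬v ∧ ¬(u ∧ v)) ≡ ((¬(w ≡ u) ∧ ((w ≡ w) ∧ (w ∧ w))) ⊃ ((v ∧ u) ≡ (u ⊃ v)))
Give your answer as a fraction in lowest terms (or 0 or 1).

4/5

¬v = ¬1/5 = 4/5
¬¬v = ¬4/5 = 1/5
u ∧ v = 2/5 ∧ 1/5 = 1/5
¬(u ∧ v) = ¬1/5 = 4/5
¬¬v ∧ ¬(u ∧ v) = 1/5 ∧ 4/5 = 1/5
¬(¬¬v ∧ ¬(u ∧ v)) = ¬1/5 = 4/5
w ≡ u = 3/5 ≡ 2/5 = 4/5
¬(w ≡ u) = ¬4/5 = 1/5
w ≡ w = 3/5 ≡ 3/5 = 1
w ∧ w = 3/5 ∧ 3/5 = 3/5
(w ≡ w) ∧ (w ∧ w) = 1 ∧ 3/5 = 3/5
¬(w ≡ u) ∧ ((w ≡ w) ∧ (w ∧ w)) = 1/5 ∧ 3/5 = 1/5
v ∧ u = 1/5 ∧ 2/5 = 1/5
u ⊃ v = 2/5 ⊃ 1/5 = 4/5
(v ∧ u) ≡ (u ⊃ v) = 1/5 ≡ 4/5 = 2/5
(¬(w ≡ u) ∧ ((w ≡ w) ∧ (w ∧ w))) ⊃ ((v ∧ u) ≡ (u ⊃ v)) = 1/5 ⊃ 2/5 = 1
¬(¬¬v ∧ ¬(u ∧ v)) ≡ ((¬(w ≡ u) ∧ ((w ≡ w) ∧ (w ∧ w))) ⊃ ((v ∧ u) ≡ (u ⊃ v))) = 4/5 ≡ 1 = 4/5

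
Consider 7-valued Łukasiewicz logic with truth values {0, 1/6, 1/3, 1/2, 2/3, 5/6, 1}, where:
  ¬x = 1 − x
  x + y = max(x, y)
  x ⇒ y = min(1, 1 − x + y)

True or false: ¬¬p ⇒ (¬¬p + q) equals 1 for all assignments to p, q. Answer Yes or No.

At p = 5/6, q = 5/6, for instance:
¬p = ¬5/6 = 1/6
¬¬p = ¬1/6 = 5/6
¬¬p + q = 5/6 + 5/6 = 5/6
¬¬p ⇒ (¬¬p + q) = 5/6 ⇒ 5/6 = 1
and checking the remaining 48 assignments likewise gives ≥ 1 in every case.

Yes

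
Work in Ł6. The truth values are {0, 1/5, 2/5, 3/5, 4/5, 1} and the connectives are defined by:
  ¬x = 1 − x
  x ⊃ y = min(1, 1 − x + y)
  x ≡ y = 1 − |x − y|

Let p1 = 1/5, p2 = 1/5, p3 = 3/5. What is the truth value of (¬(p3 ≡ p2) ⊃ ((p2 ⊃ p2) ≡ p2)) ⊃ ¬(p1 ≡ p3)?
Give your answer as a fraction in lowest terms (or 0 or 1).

p3 ≡ p2 = 3/5 ≡ 1/5 = 3/5
¬(p3 ≡ p2) = ¬3/5 = 2/5
p2 ⊃ p2 = 1/5 ⊃ 1/5 = 1
(p2 ⊃ p2) ≡ p2 = 1 ≡ 1/5 = 1/5
¬(p3 ≡ p2) ⊃ ((p2 ⊃ p2) ≡ p2) = 2/5 ⊃ 1/5 = 4/5
p1 ≡ p3 = 1/5 ≡ 3/5 = 3/5
¬(p1 ≡ p3) = ¬3/5 = 2/5
(¬(p3 ≡ p2) ⊃ ((p2 ⊃ p2) ≡ p2)) ⊃ ¬(p1 ≡ p3) = 4/5 ⊃ 2/5 = 3/5

3/5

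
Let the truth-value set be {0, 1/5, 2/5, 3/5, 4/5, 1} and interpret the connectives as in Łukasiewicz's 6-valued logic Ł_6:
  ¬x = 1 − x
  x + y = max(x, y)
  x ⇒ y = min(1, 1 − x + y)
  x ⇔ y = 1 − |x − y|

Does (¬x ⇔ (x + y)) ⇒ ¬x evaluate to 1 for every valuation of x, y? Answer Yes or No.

No

Counterexample: take x = 1/5, y = 4/5.
¬x = ¬1/5 = 4/5
x + y = 1/5 + 4/5 = 4/5
¬x ⇔ (x + y) = 4/5 ⇔ 4/5 = 1
¬x = ¬1/5 = 4/5
(¬x ⇔ (x + y)) ⇒ ¬x = 1 ⇒ 4/5 = 4/5
This gives 4/5 ≠ 1.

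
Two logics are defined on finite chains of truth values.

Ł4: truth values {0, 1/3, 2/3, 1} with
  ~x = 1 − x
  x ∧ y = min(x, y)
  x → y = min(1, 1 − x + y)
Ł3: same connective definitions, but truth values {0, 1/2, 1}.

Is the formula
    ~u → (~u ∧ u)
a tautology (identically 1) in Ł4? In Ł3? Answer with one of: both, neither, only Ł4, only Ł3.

neither

In Ł4: at u = 0 the value is 0 — not a tautology.
In Ł3: at u = 0 the value is 0 — not a tautology.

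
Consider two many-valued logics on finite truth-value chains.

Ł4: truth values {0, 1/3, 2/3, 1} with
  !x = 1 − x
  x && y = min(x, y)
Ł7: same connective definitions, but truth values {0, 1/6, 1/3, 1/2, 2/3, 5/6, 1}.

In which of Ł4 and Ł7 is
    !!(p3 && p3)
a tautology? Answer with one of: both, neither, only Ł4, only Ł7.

neither

In Ł4: at p3 = 0 the value is 0 — not a tautology.
In Ł7: at p3 = 0 the value is 0 — not a tautology.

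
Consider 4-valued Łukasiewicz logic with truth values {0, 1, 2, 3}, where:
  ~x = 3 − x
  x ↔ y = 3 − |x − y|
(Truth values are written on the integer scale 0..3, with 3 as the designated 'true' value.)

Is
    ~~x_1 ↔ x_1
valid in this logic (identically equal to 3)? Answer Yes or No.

x_1 = 0 ↦ 3
x_1 = 1 ↦ 3
x_1 = 2 ↦ 3
x_1 = 3 ↦ 3
Every assignment gives a value ≥ 3.

Yes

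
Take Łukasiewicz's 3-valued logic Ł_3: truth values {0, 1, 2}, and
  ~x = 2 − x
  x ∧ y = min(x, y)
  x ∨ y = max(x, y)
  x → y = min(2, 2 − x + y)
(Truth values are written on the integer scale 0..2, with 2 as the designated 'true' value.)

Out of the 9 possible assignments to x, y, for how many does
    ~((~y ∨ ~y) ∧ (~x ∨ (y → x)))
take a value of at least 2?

3

x = 0, y = 0 ↦ 0  <
x = 0, y = 1 ↦ 1  <
x = 0, y = 2 ↦ 2  ≥
x = 1, y = 0 ↦ 0  <
x = 1, y = 1 ↦ 1  <
x = 1, y = 2 ↦ 2  ≥
x = 2, y = 0 ↦ 0  <
x = 2, y = 1 ↦ 1  <
x = 2, y = 2 ↦ 2  ≥
So 3 of the 9 assignments meet the threshold.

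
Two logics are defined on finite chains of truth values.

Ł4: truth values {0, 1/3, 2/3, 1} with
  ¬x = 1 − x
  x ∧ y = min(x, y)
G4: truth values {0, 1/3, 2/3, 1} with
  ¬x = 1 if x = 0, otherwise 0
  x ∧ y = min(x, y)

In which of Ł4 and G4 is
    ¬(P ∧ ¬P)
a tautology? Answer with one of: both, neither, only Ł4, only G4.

only G4

In Ł4: at P = 1/3 the value is 2/3 — not a tautology.
In G4: every assignment gives 1 — tautology.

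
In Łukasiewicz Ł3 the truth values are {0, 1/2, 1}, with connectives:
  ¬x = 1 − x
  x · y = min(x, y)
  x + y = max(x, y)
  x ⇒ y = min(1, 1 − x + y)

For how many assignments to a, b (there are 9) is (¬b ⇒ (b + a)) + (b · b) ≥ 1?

7

a = 0, b = 0 ↦ 0  <
a = 0, b = 1/2 ↦ 1  ≥
a = 0, b = 1 ↦ 1  ≥
a = 1/2, b = 0 ↦ 1/2  <
a = 1/2, b = 1/2 ↦ 1  ≥
a = 1/2, b = 1 ↦ 1  ≥
a = 1, b = 0 ↦ 1  ≥
a = 1, b = 1/2 ↦ 1  ≥
a = 1, b = 1 ↦ 1  ≥
So 7 of the 9 assignments meet the threshold.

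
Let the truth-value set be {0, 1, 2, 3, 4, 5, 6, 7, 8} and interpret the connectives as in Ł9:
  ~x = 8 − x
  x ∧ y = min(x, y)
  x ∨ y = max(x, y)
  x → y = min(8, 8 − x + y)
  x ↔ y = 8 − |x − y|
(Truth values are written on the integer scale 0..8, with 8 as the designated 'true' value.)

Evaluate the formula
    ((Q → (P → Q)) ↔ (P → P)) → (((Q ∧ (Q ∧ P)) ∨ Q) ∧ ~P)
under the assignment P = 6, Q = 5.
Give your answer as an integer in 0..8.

2

P → Q = 6 → 5 = 7
Q → (P → Q) = 5 → 7 = 8
P → P = 6 → 6 = 8
(Q → (P → Q)) ↔ (P → P) = 8 ↔ 8 = 8
Q ∧ P = 5 ∧ 6 = 5
Q ∧ (Q ∧ P) = 5 ∧ 5 = 5
(Q ∧ (Q ∧ P)) ∨ Q = 5 ∨ 5 = 5
~P = ~6 = 2
((Q ∧ (Q ∧ P)) ∨ Q) ∧ ~P = 5 ∧ 2 = 2
((Q → (P → Q)) ↔ (P → P)) → (((Q ∧ (Q ∧ P)) ∨ Q) ∧ ~P) = 8 → 2 = 2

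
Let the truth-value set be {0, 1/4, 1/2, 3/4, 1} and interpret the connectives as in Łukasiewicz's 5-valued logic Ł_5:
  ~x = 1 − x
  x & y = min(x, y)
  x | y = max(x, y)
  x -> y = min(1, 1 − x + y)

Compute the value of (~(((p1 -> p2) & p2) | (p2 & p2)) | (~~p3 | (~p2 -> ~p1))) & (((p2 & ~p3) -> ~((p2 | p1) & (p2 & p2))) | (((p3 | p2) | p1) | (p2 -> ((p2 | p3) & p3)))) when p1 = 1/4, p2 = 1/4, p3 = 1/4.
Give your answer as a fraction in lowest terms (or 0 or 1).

1

p1 -> p2 = 1/4 -> 1/4 = 1
(p1 -> p2) & p2 = 1 & 1/4 = 1/4
p2 & p2 = 1/4 & 1/4 = 1/4
((p1 -> p2) & p2) | (p2 & p2) = 1/4 | 1/4 = 1/4
~(((p1 -> p2) & p2) | (p2 & p2)) = ~1/4 = 3/4
~p3 = ~1/4 = 3/4
~~p3 = ~3/4 = 1/4
~p2 = ~1/4 = 3/4
~p1 = ~1/4 = 3/4
~p2 -> ~p1 = 3/4 -> 3/4 = 1
~~p3 | (~p2 -> ~p1) = 1/4 | 1 = 1
~(((p1 -> p2) & p2) | (p2 & p2)) | (~~p3 | (~p2 -> ~p1)) = 3/4 | 1 = 1
~p3 = ~1/4 = 3/4
p2 & ~p3 = 1/4 & 3/4 = 1/4
p2 | p1 = 1/4 | 1/4 = 1/4
p2 & p2 = 1/4 & 1/4 = 1/4
(p2 | p1) & (p2 & p2) = 1/4 & 1/4 = 1/4
~((p2 | p1) & (p2 & p2)) = ~1/4 = 3/4
(p2 & ~p3) -> ~((p2 | p1) & (p2 & p2)) = 1/4 -> 3/4 = 1
p3 | p2 = 1/4 | 1/4 = 1/4
(p3 | p2) | p1 = 1/4 | 1/4 = 1/4
p2 | p3 = 1/4 | 1/4 = 1/4
(p2 | p3) & p3 = 1/4 & 1/4 = 1/4
p2 -> ((p2 | p3) & p3) = 1/4 -> 1/4 = 1
((p3 | p2) | p1) | (p2 -> ((p2 | p3) & p3)) = 1/4 | 1 = 1
((p2 & ~p3) -> ~((p2 | p1) & (p2 & p2))) | (((p3 | p2) | p1) | (p2 -> ((p2 | p3) & p3))) = 1 | 1 = 1
(~(((p1 -> p2) & p2) | (p2 & p2)) | (~~p3 | (~p2 -> ~p1))) & (((p2 & ~p3) -> ~((p2 | p1) & (p2 & p2))) | (((p3 | p2) | p1) | (p2 -> ((p2 | p3) & p3)))) = 1 & 1 = 1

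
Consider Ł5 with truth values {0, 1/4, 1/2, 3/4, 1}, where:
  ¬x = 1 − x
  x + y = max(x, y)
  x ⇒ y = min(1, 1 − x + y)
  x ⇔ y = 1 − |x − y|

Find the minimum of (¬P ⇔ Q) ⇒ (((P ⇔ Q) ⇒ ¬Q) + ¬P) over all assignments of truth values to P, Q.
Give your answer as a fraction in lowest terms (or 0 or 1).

1/2

Take P = 1/2, Q = 1/2:
¬P = ¬1/2 = 1/2
¬P ⇔ Q = 1/2 ⇔ 1/2 = 1
P ⇔ Q = 1/2 ⇔ 1/2 = 1
¬Q = ¬1/2 = 1/2
(P ⇔ Q) ⇒ ¬Q = 1 ⇒ 1/2 = 1/2
¬P = ¬1/2 = 1/2
((P ⇔ Q) ⇒ ¬Q) + ¬P = 1/2 + 1/2 = 1/2
(¬P ⇔ Q) ⇒ (((P ⇔ Q) ⇒ ¬Q) + ¬P) = 1 ⇒ 1/2 = 1/2
No assignment yields a value below 1/2, so this is the minimum.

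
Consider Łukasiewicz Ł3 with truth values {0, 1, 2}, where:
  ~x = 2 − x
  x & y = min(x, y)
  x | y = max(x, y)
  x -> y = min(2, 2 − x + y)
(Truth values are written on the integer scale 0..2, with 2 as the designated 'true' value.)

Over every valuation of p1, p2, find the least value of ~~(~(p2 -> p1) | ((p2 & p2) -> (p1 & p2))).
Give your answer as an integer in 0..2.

1

Take p1 = 0, p2 = 1:
p2 -> p1 = 1 -> 0 = 1
~(p2 -> p1) = ~1 = 1
p2 & p2 = 1 & 1 = 1
p1 & p2 = 0 & 1 = 0
(p2 & p2) -> (p1 & p2) = 1 -> 0 = 1
~(p2 -> p1) | ((p2 & p2) -> (p1 & p2)) = 1 | 1 = 1
~(~(p2 -> p1) | ((p2 & p2) -> (p1 & p2))) = ~1 = 1
~~(~(p2 -> p1) | ((p2 & p2) -> (p1 & p2))) = ~1 = 1
No assignment yields a value below 1, so this is the minimum.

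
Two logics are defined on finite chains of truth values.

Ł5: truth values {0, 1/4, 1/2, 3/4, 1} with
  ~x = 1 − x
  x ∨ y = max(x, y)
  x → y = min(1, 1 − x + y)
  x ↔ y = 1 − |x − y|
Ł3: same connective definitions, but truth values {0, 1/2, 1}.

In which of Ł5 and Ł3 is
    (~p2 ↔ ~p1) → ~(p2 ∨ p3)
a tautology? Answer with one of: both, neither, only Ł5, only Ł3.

In Ł5: at p1 = 0, p2 = 0, p3 = 1/4 the value is 3/4 — not a tautology.
In Ł3: at p1 = 0, p2 = 0, p3 = 1/2 the value is 1/2 — not a tautology.

neither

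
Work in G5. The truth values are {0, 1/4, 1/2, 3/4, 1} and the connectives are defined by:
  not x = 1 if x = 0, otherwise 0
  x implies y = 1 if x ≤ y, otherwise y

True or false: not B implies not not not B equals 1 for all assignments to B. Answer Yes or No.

Yes

B = 0 ↦ 1
B = 1/4 ↦ 1
B = 1/2 ↦ 1
B = 3/4 ↦ 1
B = 1 ↦ 1
Every assignment gives a value ≥ 1.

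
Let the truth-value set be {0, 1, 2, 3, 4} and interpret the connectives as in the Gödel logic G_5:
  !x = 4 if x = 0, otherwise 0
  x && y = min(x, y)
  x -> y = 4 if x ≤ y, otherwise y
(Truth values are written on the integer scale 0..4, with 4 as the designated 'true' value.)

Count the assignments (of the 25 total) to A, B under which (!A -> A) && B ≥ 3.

value 4: 4 assignments (counts)
value 3: 4 assignments (counts)
value 2: 4 assignments
value 1: 4 assignments
value 0: 9 assignments
So 8 of the 25 assignments meet the threshold.

8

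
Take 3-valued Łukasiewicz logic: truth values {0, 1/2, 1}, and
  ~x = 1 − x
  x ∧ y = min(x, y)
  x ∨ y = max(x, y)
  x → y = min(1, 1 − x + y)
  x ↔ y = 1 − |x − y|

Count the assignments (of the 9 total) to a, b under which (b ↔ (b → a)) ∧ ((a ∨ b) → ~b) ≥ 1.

a = 0, b = 0 ↦ 0  <
a = 0, b = 1/2 ↦ 1  ≥
a = 0, b = 1 ↦ 0  <
a = 1/2, b = 0 ↦ 0  <
a = 1/2, b = 1/2 ↦ 1/2  <
a = 1/2, b = 1 ↦ 0  <
a = 1, b = 0 ↦ 0  <
a = 1, b = 1/2 ↦ 1/2  <
a = 1, b = 1 ↦ 0  <
So 1 of the 9 assignments meets the threshold.

1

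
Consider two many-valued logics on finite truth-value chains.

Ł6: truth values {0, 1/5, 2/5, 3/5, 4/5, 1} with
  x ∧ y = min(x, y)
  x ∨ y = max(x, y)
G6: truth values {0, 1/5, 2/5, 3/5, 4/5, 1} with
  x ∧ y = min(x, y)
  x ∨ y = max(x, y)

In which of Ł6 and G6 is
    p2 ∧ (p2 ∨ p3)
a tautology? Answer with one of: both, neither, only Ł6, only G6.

neither

In Ł6: at p2 = 0, p3 = 0 the value is 0 — not a tautology.
In G6: at p2 = 0, p3 = 0 the value is 0 — not a tautology.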